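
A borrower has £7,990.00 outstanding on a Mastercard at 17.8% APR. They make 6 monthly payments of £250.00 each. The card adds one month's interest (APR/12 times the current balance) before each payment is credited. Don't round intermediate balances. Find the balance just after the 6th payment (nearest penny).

£7,171.27

Monthly rate r = 17.8%/12 = 1.48333% = 0.0148333.
Each month: B ← B·(1+r) − £250.00.
Month 1: interest £118.52; balance after payment £7,858.52.
Month 2: interest £116.57; balance after payment £7,725.09.
Month 3: interest £114.59; balance after payment £7,589.68.
Month 4: interest £112.58; balance after payment £7,452.26.
Month 5: interest £110.54; balance after payment £7,312.80.
Month 6: interest £108.47; balance after payment £7,171.27.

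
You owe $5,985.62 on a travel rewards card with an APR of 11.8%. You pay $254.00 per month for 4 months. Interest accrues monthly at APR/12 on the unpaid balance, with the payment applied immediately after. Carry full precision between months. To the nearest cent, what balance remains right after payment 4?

$5,193.47

Monthly rate r = 11.8%/12 = 0.983333% = 0.00983333.
Each month: B ← B·(1+r) − $254.00.
Month 1: interest $58.86; balance after payment $5,790.48.
Month 2: interest $56.94; balance after payment $5,593.42.
Month 3: interest $55.00; balance after payment $5,394.42.
Month 4: interest $53.05; balance after payment $5,193.47.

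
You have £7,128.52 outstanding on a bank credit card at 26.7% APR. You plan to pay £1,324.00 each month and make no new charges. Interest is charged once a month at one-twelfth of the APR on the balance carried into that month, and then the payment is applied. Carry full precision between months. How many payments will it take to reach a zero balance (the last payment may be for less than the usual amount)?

Monthly rate r = 26.7%/12 = 2.225% = 0.02225.
Recurrence: B ← B·(1+r) − £1,324.00.
Month 1: interest £158.61; balance after payment £5,963.13.
Month 2: interest £132.68; balance after payment £4,771.81.
Month 3: interest £106.17; balance after payment £3,553.98.
Month 4: interest £79.08; balance after payment £2,309.06.
Month 5: interest £51.38; balance after payment £1,036.43.
Month 6: interest £23.06; balance after payment £0.00.

6 months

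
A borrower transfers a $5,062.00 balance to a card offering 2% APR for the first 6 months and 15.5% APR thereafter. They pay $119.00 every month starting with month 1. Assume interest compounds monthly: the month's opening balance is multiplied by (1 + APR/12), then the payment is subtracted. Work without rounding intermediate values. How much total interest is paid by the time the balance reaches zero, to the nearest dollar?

Promo months 1–6 at r₀ = 2%/12 = 0.00166667; months 7+ at r₁ = 15.5%/12 = 0.0129167.
After month 6: iterate B ← B·(1+r₀) − $119.00 for 6 months → $4,395.85.
Then at r₁ with $119.00/mo: n₂ = −ln(1 − r₁·B/P)/ln(1+r₁) ≈ 50.53 → 51 more payments.
Total paid = 56·$119.00 + $62.73 = $6,726.73; interest = $6,726.73 − $5,062.00 = $1,664.73.

$1,665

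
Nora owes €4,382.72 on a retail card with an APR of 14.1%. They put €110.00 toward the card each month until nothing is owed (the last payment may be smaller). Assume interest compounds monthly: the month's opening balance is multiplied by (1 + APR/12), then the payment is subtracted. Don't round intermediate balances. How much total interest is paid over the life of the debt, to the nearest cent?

€1,562.97

Monthly rate r = 14.1%/12 = 1.175% = 0.01175.
Payoff takes n = ⌈−ln(1 − rB₀/P)/ln(1+r)⌉ = ⌈54.051⌉ = 55 payments; the last is €5.69.
Total paid = 54·€110.00 + €5.69 = €5,945.69.
Total interest = total paid − principal = €5,945.69 − €4,382.72 = €1,562.97.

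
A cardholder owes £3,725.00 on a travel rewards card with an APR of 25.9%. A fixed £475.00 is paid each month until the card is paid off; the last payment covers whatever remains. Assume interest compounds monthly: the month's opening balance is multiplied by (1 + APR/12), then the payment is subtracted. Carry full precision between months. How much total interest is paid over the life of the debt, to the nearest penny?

£401.02

Monthly rate r = 25.9%/12 = 2.15833% = 0.0215833.
Payoff takes n = ⌈−ln(1 − rB₀/P)/ln(1+r)⌉ = ⌈8.684⌉ = 9 payments; the last is £326.02.
Total paid = 8·£475.00 + £326.02 = £4,126.02.
Total interest = total paid − principal = £4,126.02 − £3,725.00 = £401.02.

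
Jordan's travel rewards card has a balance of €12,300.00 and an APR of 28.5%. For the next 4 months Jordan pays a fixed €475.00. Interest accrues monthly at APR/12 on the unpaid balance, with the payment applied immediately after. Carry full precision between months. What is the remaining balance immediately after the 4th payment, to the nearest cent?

€11,542.03

Monthly rate r = 28.5%/12 = 2.375% = 0.02375.
Each month: B ← B·(1+r) − €475.00.
Month 1: interest €292.12; balance after payment €12,117.12.
Month 2: interest €287.78; balance after payment €11,929.91.
Month 3: interest €283.34; balance after payment €11,738.24.
Month 4: interest €278.78; balance after payment €11,542.03.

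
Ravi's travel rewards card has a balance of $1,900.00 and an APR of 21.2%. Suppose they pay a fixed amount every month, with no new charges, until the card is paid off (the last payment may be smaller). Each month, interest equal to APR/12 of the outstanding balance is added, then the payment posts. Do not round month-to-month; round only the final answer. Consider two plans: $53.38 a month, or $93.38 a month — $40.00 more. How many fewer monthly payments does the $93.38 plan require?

31 fewer payments

Monthly rate r = 21.2%/12 = 1.76667% = 0.0176667.
At $53.38/mo: n = ⌈−ln(1 − rB₀/P)/ln(1+r)⌉ = 57 payments (last $31.77); total interest = total paid − $1,900.00 = $1,121.05.
At $93.38/mo: 26 payments (last $40.93); total interest $475.43.
Payments saved = 57 − 26 = 31.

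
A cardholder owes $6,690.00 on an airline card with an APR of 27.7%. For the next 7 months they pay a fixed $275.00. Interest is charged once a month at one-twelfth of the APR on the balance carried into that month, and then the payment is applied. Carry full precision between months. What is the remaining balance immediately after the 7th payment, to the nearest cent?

$5,785.24

Monthly rate r = 27.7%/12 = 2.30833% = 0.0230833.
Each month: B ← B·(1+r) − $275.00.
Month 1: interest $154.43; balance after payment $6,569.43.
Month 2: interest $151.64; balance after payment $6,446.07.
Month 3: interest $148.80; balance after payment $6,319.87.
Month 4: interest $145.88; balance after payment $6,190.75.
Month 5: interest $142.90; balance after payment $6,058.66.
Month 6: interest $139.85; balance after payment $5,923.51.
Month 7: interest $136.73; balance after payment $5,785.24.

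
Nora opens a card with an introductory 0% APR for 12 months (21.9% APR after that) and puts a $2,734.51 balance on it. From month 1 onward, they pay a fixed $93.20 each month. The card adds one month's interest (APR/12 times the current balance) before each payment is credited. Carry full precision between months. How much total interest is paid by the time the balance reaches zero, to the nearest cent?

Promo months 1–12 at r₀ = 0%/12 = 0; months 13+ at r₁ = 21.9%/12 = 0.01825.
After month 12 (no interest yet): B = $2,734.51 − 12·$93.20 = $1,616.11.
Then at r₁ with $93.20/mo: n₂ = −ln(1 − r₁·B/P)/ln(1+r₁) ≈ 21.04 → 22 more payments.
Total paid = 33·$93.20 + $3.51 = $3,079.11; interest = $3,079.11 − $2,734.51 = $344.60.

$344.60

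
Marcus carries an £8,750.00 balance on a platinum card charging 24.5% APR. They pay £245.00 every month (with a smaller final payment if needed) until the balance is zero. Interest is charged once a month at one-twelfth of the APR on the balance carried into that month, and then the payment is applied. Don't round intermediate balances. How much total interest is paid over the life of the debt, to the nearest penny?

Monthly rate r = 24.5%/12 = 2.04167% = 0.0204167.
Payoff takes n = ⌈−ln(1 − rB₀/P)/ln(1+r)⌉ = ⌈64.631⌉ = 65 payments; the last is £155.07.
Total paid = 64·£245.00 + £155.07 = £15,835.07.
Total interest = total paid − principal = £15,835.07 − £8,750.00 = £7,085.07.

£7,085.07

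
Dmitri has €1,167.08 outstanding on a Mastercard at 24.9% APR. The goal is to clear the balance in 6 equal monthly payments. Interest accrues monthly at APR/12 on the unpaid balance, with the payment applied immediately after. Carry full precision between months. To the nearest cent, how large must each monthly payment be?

Monthly rate r = 24.9%/12 = 2.075% = 0.02075.
Level-payment amortization: P = B₀·r / (1 − (1+r)^(−n)) = 1167.08·0.02075 / (1 − 1.02075^(−6)).
Denominator 1 − (1+r)^(−6) = 0.115936076.
P = 24.2169 / 0.115936076 ≈ 208.88.

€208.88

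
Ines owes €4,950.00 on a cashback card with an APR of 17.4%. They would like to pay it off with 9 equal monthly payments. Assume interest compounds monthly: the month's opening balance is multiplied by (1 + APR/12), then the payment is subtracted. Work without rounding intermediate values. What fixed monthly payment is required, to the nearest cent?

€590.64

Monthly rate r = 17.4%/12 = 1.45% = 0.0145.
Level-payment amortization: P = B₀·r / (1 − (1+r)^(−n)) = 4950.00·0.0145 / (1 − 1.0145^(−9)).
Denominator 1 − (1+r)^(−9) = 0.121520689.
P = 71.775 / 0.121520689 ≈ 590.64.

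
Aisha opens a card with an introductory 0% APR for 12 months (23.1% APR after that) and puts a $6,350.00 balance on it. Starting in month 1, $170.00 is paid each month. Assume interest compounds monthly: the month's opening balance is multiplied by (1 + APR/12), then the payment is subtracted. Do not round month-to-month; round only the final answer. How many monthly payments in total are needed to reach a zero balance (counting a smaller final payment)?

Promo months 1–12 at r₀ = 0%/12 = 0; months 13+ at r₁ = 23.1%/12 = 0.01925.
After month 12 (no interest yet): B = $6,350.00 − 12·$170.00 = $4,310.00.
Then at r₁ with $170.00/mo: n₂ = −ln(1 − r₁·B/P)/ln(1+r₁) ≈ 35.11 → 36 more payments.

48 months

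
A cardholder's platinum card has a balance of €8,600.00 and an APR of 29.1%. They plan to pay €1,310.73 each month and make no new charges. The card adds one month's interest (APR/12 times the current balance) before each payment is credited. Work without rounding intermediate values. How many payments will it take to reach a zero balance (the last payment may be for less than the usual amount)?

Monthly rate r = 29.1%/12 = 2.425% = 0.02425.
Recurrence: B ← B·(1+r) − €1,310.73.
Month 1: interest €208.55; balance after payment €7,497.82.
Month 2: interest €181.82; balance after payment €6,368.91.
Closed form: n = −ln(1 − rB₀/P)/ln(1+r) = −ln(0.84089)/ln(1.02425) ≈ 7.232, so the balance reaches zero during payment 8.

8 payments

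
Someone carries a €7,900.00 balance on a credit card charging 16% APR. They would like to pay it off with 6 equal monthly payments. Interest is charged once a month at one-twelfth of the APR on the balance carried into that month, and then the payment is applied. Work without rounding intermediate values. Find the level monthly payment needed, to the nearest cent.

Monthly rate r = 16%/12 = 1.33333% = 0.0133333.
Level-payment amortization: P = B₀·r / (1 − (1+r)^(−n)) = 7900.00·0.0133333 / (1 − 1.01333^(−6)).
Denominator 1 − (1+r)^(−6) = 0.0763955288.
P = 105.333 / 0.0763955288 ≈ 1378.79.

€1,378.79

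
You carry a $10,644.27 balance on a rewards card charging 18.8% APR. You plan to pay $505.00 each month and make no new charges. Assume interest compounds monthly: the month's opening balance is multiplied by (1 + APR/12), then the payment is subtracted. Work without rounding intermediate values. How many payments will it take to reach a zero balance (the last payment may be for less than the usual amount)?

Monthly rate r = 18.8%/12 = 1.56667% = 0.0156667.
Recurrence: B ← B·(1+r) − $505.00.
Month 1: interest $166.76; balance after payment $10,306.03.
Month 2: interest $161.46; balance after payment $9,962.49.
Closed form: n = −ln(1 − rB₀/P)/ln(1+r) = −ln(0.66978)/ln(1.01567) ≈ 25.783, so the balance reaches zero during payment 26.

26 payments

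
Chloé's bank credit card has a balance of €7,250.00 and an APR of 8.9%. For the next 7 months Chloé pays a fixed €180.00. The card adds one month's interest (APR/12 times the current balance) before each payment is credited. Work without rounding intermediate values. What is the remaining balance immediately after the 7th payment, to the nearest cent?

€6,346.49

Monthly rate r = 8.9%/12 = 0.741667% = 0.00741667.
Each month: B ← B·(1+r) − €180.00.
Month 1: interest €53.77; balance after payment €7,123.77.
Month 2: interest €52.83; balance after payment €6,996.61.
Month 3: interest €51.89; balance after payment €6,868.50.
Month 4: interest €50.94; balance after payment €6,739.44.
Month 5: interest €49.98; balance after payment €6,609.42.
Month 6: interest €49.02; balance after payment €6,478.44.
Month 7: interest €48.05; balance after payment €6,346.49.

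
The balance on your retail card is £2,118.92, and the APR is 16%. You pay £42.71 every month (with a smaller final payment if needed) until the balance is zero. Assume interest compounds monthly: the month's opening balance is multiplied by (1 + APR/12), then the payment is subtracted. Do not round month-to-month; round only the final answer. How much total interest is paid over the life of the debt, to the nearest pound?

Monthly rate r = 16%/12 = 1.33333% = 0.0133333.
Payoff takes n = ⌈−ln(1 − rB₀/P)/ln(1+r)⌉ = ⌈81.781⌉ = 82 payments; the last is £33.39.
Total paid = 81·£42.71 + £33.39 = £3,492.90.
Total interest = total paid − principal = £3,492.90 − £2,118.92 = £1,373.98.

£1,374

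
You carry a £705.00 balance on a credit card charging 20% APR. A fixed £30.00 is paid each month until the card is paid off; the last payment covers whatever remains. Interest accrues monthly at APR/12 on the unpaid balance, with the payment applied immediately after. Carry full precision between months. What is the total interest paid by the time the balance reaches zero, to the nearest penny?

£197.11

Monthly rate r = 20%/12 = 1.66667% = 0.0166667.
Payoff takes n = ⌈−ln(1 − rB₀/P)/ln(1+r)⌉ = ⌈30.070⌉ = 31 payments; the last is £2.11.
Total paid = 30·£30.00 + £2.11 = £902.11.
Total interest = total paid − principal = £902.11 − £705.00 = £197.11.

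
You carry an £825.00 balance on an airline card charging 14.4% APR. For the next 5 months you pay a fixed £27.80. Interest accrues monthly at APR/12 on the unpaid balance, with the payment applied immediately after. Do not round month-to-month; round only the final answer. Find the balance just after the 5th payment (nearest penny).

£733.33

Monthly rate r = 14.4%/12 = 1.2% = 0.012.
Each month: B ← B·(1+r) − £27.80.
Month 1: interest £9.90; balance after payment £807.10.
Month 2: interest £9.69; balance after payment £788.99.
Month 3: interest £9.47; balance after payment £770.65.
Month 4: interest £9.25; balance after payment £752.10.
Month 5: interest £9.03; balance after payment £733.33.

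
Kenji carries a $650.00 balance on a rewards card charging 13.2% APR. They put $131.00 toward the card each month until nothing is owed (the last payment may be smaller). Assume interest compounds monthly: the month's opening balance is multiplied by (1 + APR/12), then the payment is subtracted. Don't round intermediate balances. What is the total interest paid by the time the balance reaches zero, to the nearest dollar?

Monthly rate r = 13.2%/12 = 1.1% = 0.011.
Payoff takes n = ⌈−ln(1 − rB₀/P)/ln(1+r)⌉ = ⌈5.130⌉ = 6 payments; the last is $17.16.
Total paid = 5·$131.00 + $17.16 = $672.16.
Total interest = total paid − principal = $672.16 − $650.00 = $22.16.

$22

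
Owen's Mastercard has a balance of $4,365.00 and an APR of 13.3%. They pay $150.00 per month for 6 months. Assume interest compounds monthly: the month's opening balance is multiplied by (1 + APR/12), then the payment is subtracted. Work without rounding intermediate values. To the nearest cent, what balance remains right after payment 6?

$3,738.13

Monthly rate r = 13.3%/12 = 1.10833% = 0.0110833.
Each month: B ← B·(1+r) − $150.00.
Month 1: interest $48.38; balance after payment $4,263.38.
Month 2: interest $47.25; balance after payment $4,160.63.
Month 3: interest $46.11; balance after payment $4,056.74.
Month 4: interest $44.96; balance after payment $3,951.71.
Month 5: interest $43.80; balance after payment $3,845.51.
Month 6: interest $42.62; balance after payment $3,738.13.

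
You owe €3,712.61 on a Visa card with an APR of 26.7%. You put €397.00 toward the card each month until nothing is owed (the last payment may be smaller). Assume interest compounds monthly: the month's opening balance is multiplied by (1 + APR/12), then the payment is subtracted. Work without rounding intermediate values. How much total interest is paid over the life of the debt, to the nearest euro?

€497

Monthly rate r = 26.7%/12 = 2.225% = 0.02225.
Payoff takes n = ⌈−ln(1 − rB₀/P)/ln(1+r)⌉ = ⌈10.601⌉ = 11 payments; the last is €239.67.
Total paid = 10·€397.00 + €239.67 = €4,209.67.
Total interest = total paid − principal = €4,209.67 − €3,712.61 = €497.06.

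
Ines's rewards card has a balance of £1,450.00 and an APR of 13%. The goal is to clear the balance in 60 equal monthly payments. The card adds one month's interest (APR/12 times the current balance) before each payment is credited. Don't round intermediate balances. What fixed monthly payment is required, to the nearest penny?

£32.99

Monthly rate r = 13%/12 = 1.08333% = 0.0108333.
Level-payment amortization: P = B₀·r / (1 − (1+r)^(−n)) = 1450.00·0.0108333 / (1 − 1.01083^(−60)).
Denominator 1 − (1+r)^(−60) = 0.476126162.
P = 15.7083 / 0.476126162 ≈ 32.99.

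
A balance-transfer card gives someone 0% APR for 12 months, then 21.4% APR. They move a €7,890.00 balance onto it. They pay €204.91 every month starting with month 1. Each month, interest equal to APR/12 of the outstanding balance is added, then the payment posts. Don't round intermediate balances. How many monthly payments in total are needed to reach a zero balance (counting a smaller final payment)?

49 months

Promo months 1–12 at r₀ = 0%/12 = 0; months 13+ at r₁ = 21.4%/12 = 0.0178333.
After month 12 (no interest yet): B = €7,890.00 − 12·€204.91 = €5,431.08.
Then at r₁ with €204.91/mo: n₂ = −ln(1 − r₁·B/P)/ln(1+r₁) ≈ 36.20 → 37 more payments.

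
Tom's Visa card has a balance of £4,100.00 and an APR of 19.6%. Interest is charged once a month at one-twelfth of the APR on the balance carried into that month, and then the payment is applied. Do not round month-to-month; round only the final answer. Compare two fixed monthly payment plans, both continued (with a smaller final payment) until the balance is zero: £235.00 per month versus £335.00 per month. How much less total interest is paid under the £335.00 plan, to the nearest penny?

£253.78

Monthly rate r = 19.6%/12 = 1.63333% = 0.0163333.
At £235.00/mo: n = ⌈−ln(1 − rB₀/P)/ln(1+r)⌉ = 21 payments (last £165.69); total interest = total paid − £4,100.00 = £765.69.
At £335.00/mo: 14 payments (last £256.91); total interest £511.91.
Interest saved = £765.69 − £511.91 = £253.78.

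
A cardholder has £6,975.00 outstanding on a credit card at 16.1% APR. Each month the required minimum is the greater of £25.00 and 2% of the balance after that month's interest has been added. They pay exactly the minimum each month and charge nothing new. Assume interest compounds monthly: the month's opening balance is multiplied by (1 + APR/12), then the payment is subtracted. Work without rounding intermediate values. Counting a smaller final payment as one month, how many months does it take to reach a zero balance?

334 months

Monthly rate r = 16.1%/12 = 1.34167% = 0.0134167.
While 2% of the post-interest balance exceeds £25.00, each month B ← (B·(1+r))·(1 − 0.02), i.e. B shrinks by the factor (1+r)·0.98 = 0.99315.
This holds for months 1–252. Entering month 253 the balance is £1,233.39; 2% of the post-interest balance is now below £25.00, so the flat £25.00 minimum applies from here.
From month 253 a fixed £25.00 at rate r clears £1,233.39 in 82 more payments. Total: 252 + 82 = 334 months.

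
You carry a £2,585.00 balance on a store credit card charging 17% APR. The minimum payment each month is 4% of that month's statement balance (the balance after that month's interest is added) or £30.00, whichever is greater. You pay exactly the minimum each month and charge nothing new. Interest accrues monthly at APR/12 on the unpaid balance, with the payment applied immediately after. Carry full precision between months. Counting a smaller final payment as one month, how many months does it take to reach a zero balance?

78 months

Monthly rate r = 17%/12 = 1.41667% = 0.0141667.
While 4% of the post-interest balance exceeds £30.00, each month B ← (B·(1+r))·(1 − 0.04), i.e. B shrinks by the factor (1+r)·0.96 = 0.9736.
This holds for months 1–47. Entering month 48 the balance is £735.10; 4% of the post-interest balance is now below £30.00, so the flat £30.00 minimum applies from here.
From month 48 a fixed £30.00 at rate r clears £735.10 in 31 more payments. Total: 47 + 31 = 78 months.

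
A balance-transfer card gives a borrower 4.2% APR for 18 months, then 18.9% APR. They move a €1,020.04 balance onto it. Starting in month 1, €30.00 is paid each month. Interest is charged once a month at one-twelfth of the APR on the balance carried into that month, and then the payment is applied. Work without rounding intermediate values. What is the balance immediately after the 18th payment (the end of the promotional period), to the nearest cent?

€529.88

Promo months 1–18 at r₀ = 4.2%/12 = 0.0035; months 19+ at r₁ = 18.9%/12 = 0.01575.
After month 18: iterate B ← B·(1+r₀) − €30.00 for 18 months → €529.88.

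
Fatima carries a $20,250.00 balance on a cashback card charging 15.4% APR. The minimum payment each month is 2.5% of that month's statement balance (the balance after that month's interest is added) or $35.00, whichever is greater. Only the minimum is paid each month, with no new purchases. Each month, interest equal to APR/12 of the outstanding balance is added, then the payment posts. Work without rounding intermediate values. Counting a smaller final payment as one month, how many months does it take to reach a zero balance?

270 months

Monthly rate r = 15.4%/12 = 1.28333% = 0.0128333.
While 2.5% of the post-interest balance exceeds $35.00, each month B ← (B·(1+r))·(1 − 0.025), i.e. B shrinks by the factor (1+r)·0.975 = 0.98751.
This holds for months 1–214. Entering month 215 the balance is $1,375.76; 2.5% of the post-interest balance is now below $35.00, so the flat $35.00 minimum applies from here.
From month 215 a fixed $35.00 at rate r clears $1,375.76 in 56 more payments. Total: 214 + 56 = 270 months.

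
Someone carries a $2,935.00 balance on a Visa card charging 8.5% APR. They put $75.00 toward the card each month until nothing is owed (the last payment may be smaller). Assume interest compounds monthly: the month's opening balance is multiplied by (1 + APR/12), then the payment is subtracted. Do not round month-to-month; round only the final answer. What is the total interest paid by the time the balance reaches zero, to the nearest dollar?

$514

Monthly rate r = 8.5%/12 = 0.708333% = 0.00708333.
Payoff takes n = ⌈−ln(1 − rB₀/P)/ln(1+r)⌉ = ⌈45.990⌉ = 46 payments; the last is $74.26.
Total paid = 45·$75.00 + $74.26 = $3,449.26.
Total interest = total paid − principal = $3,449.26 − $2,935.00 = $514.26.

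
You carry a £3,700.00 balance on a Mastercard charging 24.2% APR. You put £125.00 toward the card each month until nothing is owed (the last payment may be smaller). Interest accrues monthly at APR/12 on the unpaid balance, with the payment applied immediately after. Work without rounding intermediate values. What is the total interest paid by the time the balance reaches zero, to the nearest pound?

Monthly rate r = 24.2%/12 = 2.01667% = 0.0201667.
Payoff takes n = ⌈−ln(1 − rB₀/P)/ln(1+r)⌉ = ⌈45.510⌉ = 46 payments; the last is £64.06.
Total paid = 45·£125.00 + £64.06 = £5,689.06.
Total interest = total paid − principal = £5,689.06 − £3,700.00 = £1,989.06.

£1,989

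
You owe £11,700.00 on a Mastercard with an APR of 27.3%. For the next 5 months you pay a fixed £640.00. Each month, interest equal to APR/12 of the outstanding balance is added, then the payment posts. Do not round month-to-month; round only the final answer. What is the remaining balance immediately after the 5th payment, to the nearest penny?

Monthly rate r = 27.3%/12 = 2.275% = 0.02275.
Each month: B ← B·(1+r) − £640.00.
Month 1: interest £266.18; balance after payment £11,326.17.
Month 2: interest £257.67; balance after payment £10,943.85.
Month 3: interest £248.97; balance after payment £10,552.82.
Month 4: interest £240.08; balance after payment £10,152.89.
Month 5: interest £230.98; balance after payment £9,743.87.

£9,743.87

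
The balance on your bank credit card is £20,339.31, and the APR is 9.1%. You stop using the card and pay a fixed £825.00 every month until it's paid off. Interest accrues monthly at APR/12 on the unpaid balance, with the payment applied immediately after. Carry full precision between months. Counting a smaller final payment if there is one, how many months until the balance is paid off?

28 payments

Monthly rate r = 9.1%/12 = 0.758333% = 0.00758333.
Recurrence: B ← B·(1+r) − £825.00.
Month 1: interest £154.24; balance after payment £19,668.55.
Month 2: interest £149.15; balance after payment £18,992.70.
Closed form: n = −ln(1 − rB₀/P)/ln(1+r) = −ln(0.81304)/ln(1.00758) ≈ 27.396, so the balance reaches zero during payment 28.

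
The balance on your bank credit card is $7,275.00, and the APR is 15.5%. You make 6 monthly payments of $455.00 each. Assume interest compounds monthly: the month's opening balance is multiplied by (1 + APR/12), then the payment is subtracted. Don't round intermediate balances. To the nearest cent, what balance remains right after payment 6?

Monthly rate r = 15.5%/12 = 1.29167% = 0.0129167.
Each month: B ← B·(1+r) − $455.00.
Month 1: interest $93.97; balance after payment $6,913.97.
Month 2: interest $89.31; balance after payment $6,548.27.
Month 3: interest $84.58; balance after payment $6,177.86.
Month 4: interest $79.80; balance after payment $5,802.65.
Month 5: interest $74.95; balance after payment $5,422.60.
Month 6: interest $70.04; balance after payment $5,037.65.

$5,037.65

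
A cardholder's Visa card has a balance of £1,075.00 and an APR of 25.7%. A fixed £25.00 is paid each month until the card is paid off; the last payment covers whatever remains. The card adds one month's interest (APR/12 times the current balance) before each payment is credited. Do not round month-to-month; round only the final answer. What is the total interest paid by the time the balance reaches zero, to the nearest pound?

£1,918

Monthly rate r = 25.7%/12 = 2.14167% = 0.0214167.
Payoff takes n = ⌈−ln(1 − rB₀/P)/ln(1+r)⌉ = ⌈119.735⌉ = 120 payments; the last is £18.43.
Total paid = 119·£25.00 + £18.43 = £2,993.43.
Total interest = total paid − principal = £2,993.43 − £1,075.00 = £1,918.43.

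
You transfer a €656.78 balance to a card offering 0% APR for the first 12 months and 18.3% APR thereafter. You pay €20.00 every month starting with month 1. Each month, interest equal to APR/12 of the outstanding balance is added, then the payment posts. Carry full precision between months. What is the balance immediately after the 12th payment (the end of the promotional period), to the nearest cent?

Promo months 1–12 at r₀ = 0%/12 = 0; months 13+ at r₁ = 18.3%/12 = 0.01525.
After month 12 (no interest yet): B = €656.78 − 12·€20.00 = €416.78.

€416.78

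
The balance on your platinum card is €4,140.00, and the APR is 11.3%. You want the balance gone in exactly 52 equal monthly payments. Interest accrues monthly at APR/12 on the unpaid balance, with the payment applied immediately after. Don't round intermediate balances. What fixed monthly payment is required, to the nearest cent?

€101.06

Monthly rate r = 11.3%/12 = 0.941667% = 0.00941667.
Level-payment amortization: P = B₀·r / (1 − (1+r)^(−n)) = 4140.00·0.00941667 / (1 − 1.00942^(−52)).
Denominator 1 − (1+r)^(−52) = 0.385763671.
P = 38.985 / 0.385763671 ≈ 101.06.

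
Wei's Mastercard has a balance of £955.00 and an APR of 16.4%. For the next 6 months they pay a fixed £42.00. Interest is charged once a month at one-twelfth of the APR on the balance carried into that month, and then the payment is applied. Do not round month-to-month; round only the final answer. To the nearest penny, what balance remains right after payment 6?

£775.27

Monthly rate r = 16.4%/12 = 1.36667% = 0.0136667.
Each month: B ← B·(1+r) − £42.00.
Month 1: interest £13.05; balance after payment £926.05.
Month 2: interest £12.66; balance after payment £896.71.
Month 3: interest £12.26; balance after payment £866.96.
Month 4: interest £11.85; balance after payment £836.81.
Month 5: interest £11.44; balance after payment £806.25.
Month 6: interest £11.02; balance after payment £775.27.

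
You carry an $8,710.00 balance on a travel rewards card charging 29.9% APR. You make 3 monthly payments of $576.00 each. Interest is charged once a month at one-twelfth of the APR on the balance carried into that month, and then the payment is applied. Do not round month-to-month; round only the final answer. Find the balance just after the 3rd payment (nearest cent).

$7,606.02

Monthly rate r = 29.9%/12 = 2.49167% = 0.0249167.
Each month: B ← B·(1+r) − $576.00.
Month 1: interest $217.02; balance after payment $8,351.02.
Month 2: interest $208.08; balance after payment $7,983.10.
Month 3: interest $198.91; balance after payment $7,606.02.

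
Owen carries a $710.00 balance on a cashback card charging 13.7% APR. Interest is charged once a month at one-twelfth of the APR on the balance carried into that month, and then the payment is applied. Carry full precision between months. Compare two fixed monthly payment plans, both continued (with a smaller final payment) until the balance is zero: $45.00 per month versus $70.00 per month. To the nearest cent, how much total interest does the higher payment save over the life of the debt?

Monthly rate r = 13.7%/12 = 1.14167% = 0.0114167.
At $45.00/mo: n = ⌈−ln(1 − rB₀/P)/ln(1+r)⌉ = 18 payments (last $22.36); total interest = total paid − $710.00 = $77.36.
At $70.00/mo: 11 payments (last $58.94); total interest $48.94.
Interest saved = $77.36 − $48.94 = $28.42.

$28.42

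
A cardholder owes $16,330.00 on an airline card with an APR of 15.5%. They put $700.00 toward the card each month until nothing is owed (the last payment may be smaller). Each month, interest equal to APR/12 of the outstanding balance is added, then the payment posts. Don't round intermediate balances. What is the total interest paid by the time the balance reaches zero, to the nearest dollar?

$3,228

Monthly rate r = 15.5%/12 = 1.29167% = 0.0129167.
Payoff takes n = ⌈−ln(1 − rB₀/P)/ln(1+r)⌉ = ⌈27.939⌉ = 28 payments; the last is $657.83.
Total paid = 27·$700.00 + $657.83 = $19,557.83.
Total interest = total paid − principal = $19,557.83 − $16,330.00 = $3,227.83.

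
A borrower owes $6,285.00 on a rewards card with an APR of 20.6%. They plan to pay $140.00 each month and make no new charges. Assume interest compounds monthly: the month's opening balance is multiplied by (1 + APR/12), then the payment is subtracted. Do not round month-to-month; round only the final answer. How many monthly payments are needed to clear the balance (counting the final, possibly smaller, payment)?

Monthly rate r = 20.6%/12 = 1.71667% = 0.0171667.
Recurrence: B ← B·(1+r) − $140.00.
Month 1: interest $107.89; balance after payment $6,252.89.
Month 2: interest $107.34; balance after payment $6,220.23.
Closed form: n = −ln(1 − rB₀/P)/ln(1+r) = −ln(0.22934)/ln(1.01717) ≈ 86.514, so the balance reaches zero during payment 87.

87 months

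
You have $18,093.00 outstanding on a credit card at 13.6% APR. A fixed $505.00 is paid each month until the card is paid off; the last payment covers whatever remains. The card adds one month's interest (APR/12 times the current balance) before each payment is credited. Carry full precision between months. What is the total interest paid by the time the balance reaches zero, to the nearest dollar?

Monthly rate r = 13.6%/12 = 1.13333% = 0.0113333.
Payoff takes n = ⌈−ln(1 − rB₀/P)/ln(1+r)⌉ = ⌈46.227⌉ = 47 payments; the last is $114.98.
Total paid = 46·$505.00 + $114.98 = $23,344.98.
Total interest = total paid − principal = $23,344.98 − $18,093.00 = $5,251.98.

$5,252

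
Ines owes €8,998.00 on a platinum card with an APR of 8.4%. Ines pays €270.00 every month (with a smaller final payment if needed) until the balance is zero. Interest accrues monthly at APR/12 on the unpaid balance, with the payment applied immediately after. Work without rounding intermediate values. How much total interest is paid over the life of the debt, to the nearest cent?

€1,283.83

Monthly rate r = 8.4%/12 = 0.7% = 0.007.
Payoff takes n = ⌈−ln(1 − rB₀/P)/ln(1+r)⌉ = ⌈38.081⌉ = 39 payments; the last is €21.83.
Total paid = 38·€270.00 + €21.83 = €10,281.83.
Total interest = total paid − principal = €10,281.83 − €8,998.00 = €1,283.83.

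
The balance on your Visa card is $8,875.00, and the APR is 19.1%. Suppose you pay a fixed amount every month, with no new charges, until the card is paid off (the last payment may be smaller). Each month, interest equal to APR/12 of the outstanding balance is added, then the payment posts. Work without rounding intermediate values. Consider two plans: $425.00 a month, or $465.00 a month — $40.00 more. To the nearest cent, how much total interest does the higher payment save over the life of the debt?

Monthly rate r = 19.1%/12 = 1.59167% = 0.0159167.
At $425.00/mo: n = ⌈−ln(1 − rB₀/P)/ln(1+r)⌉ = 26 payments (last $249.74); total interest = total paid − $8,875.00 = $1,999.74.
At $465.00/mo: 23 payments (last $432.77); total interest $1,787.77.
Interest saved = $1,999.74 − $1,787.77 = $211.97.

$211.97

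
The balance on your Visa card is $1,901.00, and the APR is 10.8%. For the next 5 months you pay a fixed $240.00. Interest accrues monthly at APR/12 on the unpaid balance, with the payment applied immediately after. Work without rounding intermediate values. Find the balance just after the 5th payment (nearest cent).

Monthly rate r = 10.8%/12 = 0.9% = 0.009.
Each month: B ← B·(1+r) − $240.00.
Month 1: interest $17.11; balance after payment $1,678.11.
Month 2: interest $15.10; balance after payment $1,453.21.
Month 3: interest $13.08; balance after payment $1,226.29.
Month 4: interest $11.04; balance after payment $997.33.
Month 5: interest $8.98; balance after payment $766.30.

$766.30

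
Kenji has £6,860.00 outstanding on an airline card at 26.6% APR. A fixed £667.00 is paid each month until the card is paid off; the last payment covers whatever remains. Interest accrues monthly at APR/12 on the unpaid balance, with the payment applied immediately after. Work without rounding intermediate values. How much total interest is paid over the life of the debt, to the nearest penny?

Monthly rate r = 26.6%/12 = 2.21667% = 0.0221667.
Payoff takes n = ⌈−ln(1 − rB₀/P)/ln(1+r)⌉ = ⌈11.802⌉ = 12 payments; the last is £535.87.
Total paid = 11·£667.00 + £535.87 = £7,872.87.
Total interest = total paid − principal = £7,872.87 − £6,860.00 = £1,012.87.

£1,012.87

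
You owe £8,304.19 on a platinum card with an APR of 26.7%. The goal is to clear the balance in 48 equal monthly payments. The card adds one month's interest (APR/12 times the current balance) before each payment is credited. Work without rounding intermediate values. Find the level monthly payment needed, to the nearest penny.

£283.28

Monthly rate r = 26.7%/12 = 2.225% = 0.02225.
Level-payment amortization: P = B₀·r / (1 − (1+r)^(−n)) = 8304.19·0.02225 / (1 − 1.02225^(−48)).
Denominator 1 − (1+r)^(−48) = 0.652257096.
P = 184.768 / 0.652257096 ≈ 283.28.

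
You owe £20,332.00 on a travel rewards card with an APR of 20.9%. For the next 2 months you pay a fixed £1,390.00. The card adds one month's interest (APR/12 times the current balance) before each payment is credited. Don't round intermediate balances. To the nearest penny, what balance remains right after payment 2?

£18,242.19

Monthly rate r = 20.9%/12 = 1.74167% = 0.0174167.
Each month: B ← B·(1+r) − £1,390.00.
Month 1: interest £354.12; balance after payment £19,296.12.
Month 2: interest £336.07; balance after payment £18,242.19.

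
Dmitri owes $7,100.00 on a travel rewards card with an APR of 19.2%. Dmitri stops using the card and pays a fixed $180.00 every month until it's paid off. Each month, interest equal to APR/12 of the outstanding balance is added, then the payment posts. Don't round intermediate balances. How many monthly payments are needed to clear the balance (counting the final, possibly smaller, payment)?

Monthly rate r = 19.2%/12 = 1.6% = 0.016.
Recurrence: B ← B·(1+r) − $180.00.
Month 1: interest $113.60; balance after payment $7,033.60.
Month 2: interest $112.54; balance after payment $6,966.14.
Closed form: n = −ln(1 − rB₀/P)/ln(1+r) = −ln(0.36889)/ln(1.016) ≈ 62.826, so the balance reaches zero during payment 63.

63 payments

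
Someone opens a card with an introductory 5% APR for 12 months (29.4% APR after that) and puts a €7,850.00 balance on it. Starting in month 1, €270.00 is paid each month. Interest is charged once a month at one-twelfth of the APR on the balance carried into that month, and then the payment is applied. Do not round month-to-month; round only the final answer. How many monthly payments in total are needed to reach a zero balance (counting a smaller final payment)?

Promo months 1–12 at r₀ = 5%/12 = 0.00416667; months 13+ at r₁ = 29.4%/12 = 0.0245.
After month 12: iterate B ← B·(1+r₀) − €270.00 for 12 months → €4,936.33.
Then at r₁ with €270.00/mo: n₂ = −ln(1 − r₁·B/P)/ln(1+r₁) ≈ 24.54 → 25 more payments.

37 months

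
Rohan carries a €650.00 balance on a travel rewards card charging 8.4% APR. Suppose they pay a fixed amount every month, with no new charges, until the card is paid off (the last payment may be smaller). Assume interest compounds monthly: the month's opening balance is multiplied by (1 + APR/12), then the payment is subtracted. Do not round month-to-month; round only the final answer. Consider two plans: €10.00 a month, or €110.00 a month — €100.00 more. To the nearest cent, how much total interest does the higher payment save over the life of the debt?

Monthly rate r = 8.4%/12 = 0.7% = 0.007.
At €10.00/mo: n = ⌈−ln(1 − rB₀/P)/ln(1+r)⌉ = 88 payments (last €0.13); total interest = total paid − €650.00 = €220.13.
At €110.00/mo: 7 payments (last €6.17); total interest €16.17.
Interest saved = €220.13 − €16.17 = €203.96.

€203.96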